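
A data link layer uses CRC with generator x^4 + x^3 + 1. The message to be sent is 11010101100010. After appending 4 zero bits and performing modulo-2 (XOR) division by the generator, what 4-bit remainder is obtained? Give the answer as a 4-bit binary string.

Append 4 zeros: 110101011000100000. Divide by 11001 (XOR where the leading bit is 1):
  pos 0: 11010 XOR 11001 = 00011
  pos 3: 11101 XOR 11001 = 00100
  pos 5: 10010 XOR 11001 = 01011
  pos 6: 10110 XOR 11001 = 01111
  pos 7: 11110 XOR 11001 = 00111
  pos 9: 11110 XOR 11001 = 00111
  pos 11: 11100 XOR 11001 = 00101
  pos 13: 10100 XOR 11001 = 01101
Remainder (last 4 bits) = 1101. This is the CRC / FCS.

1101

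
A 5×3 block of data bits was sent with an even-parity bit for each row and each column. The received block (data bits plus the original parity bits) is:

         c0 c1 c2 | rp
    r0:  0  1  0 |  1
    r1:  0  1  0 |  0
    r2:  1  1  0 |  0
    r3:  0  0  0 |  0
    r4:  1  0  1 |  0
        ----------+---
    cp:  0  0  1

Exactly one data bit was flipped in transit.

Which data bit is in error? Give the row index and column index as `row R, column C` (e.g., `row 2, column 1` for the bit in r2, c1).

row 1, column 1

Recompute each row's even parity and compare to rp:
  r0: data parity 1, sent rp 1 → ok
  r1: data parity 1, sent rp 0 → mismatch
  r2: data parity 0, sent rp 0 → ok
  r3: data parity 0, sent rp 0 → ok
  r4: data parity 0, sent rp 0 → ok
Recompute each column's even parity and compare to cp:
  c0: data parity 0, sent cp 0 → ok
  c1: data parity 1, sent cp 0 → mismatch
  c2: data parity 1, sent cp 1 → ok
Exactly one row (r1) and one column (c1) fail → the flipped bit is at their intersection.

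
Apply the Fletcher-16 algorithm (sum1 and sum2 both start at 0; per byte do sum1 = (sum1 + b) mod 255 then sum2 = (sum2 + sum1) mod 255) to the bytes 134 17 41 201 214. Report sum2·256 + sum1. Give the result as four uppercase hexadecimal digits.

CA61

Running sums (mod 255):
  after byte 0 (134): sum1=134, sum2=134
  after byte 1 (17): sum1=151, sum2=30
  after byte 2 (41): sum1=192, sum2=222
  after byte 3 (201): sum1=138, sum2=105
  after byte 4 (214): sum1=97, sum2=202
Checksum = sum2·256 + sum1 = 202·256 + 97 = 51809 = 0xCA61.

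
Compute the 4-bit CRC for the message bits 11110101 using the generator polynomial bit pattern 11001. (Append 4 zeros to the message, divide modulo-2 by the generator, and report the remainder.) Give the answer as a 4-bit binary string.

1010

Append 4 zeros: 111101010000. Divide by 11001 (XOR where the leading bit is 1):
  pos 0: 11110 XOR 11001 = 00111
  pos 2: 11110 XOR 11001 = 00111
  pos 4: 11110 XOR 11001 = 00111
  pos 6: 11100 XOR 11001 = 00101
Remainder (last 4 bits) = 1010. This is the CRC / FCS.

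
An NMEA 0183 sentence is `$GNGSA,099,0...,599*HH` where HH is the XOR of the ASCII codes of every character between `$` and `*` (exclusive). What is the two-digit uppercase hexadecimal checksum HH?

6B

XOR the ASCII codes of the payload characters:
  'G' = 0x47 → acc = 0x47
  'N' = 0x4E → acc = 0x09
  'G' = 0x47 → acc = 0x4E
  'S' = 0x53 → acc = 0x1D
  'A' = 0x41 → acc = 0x5C
  ',' = 0x2C → acc = 0x70
  '0' = 0x30 → acc = 0x40
  '9' = 0x39 → acc = 0x79
  '9' = 0x39 → acc = 0x40
  ',' = 0x2C → acc = 0x6C
  '0' = 0x30 → acc = 0x5C
  '.' = 0x2E → acc = 0x72
  '.' = 0x2E → acc = 0x5C
  '.' = 0x2E → acc = 0x72
  ',' = 0x2C → acc = 0x5E
  '5' = 0x35 → acc = 0x6B
  '9' = 0x39 → acc = 0x52
  '9' = 0x39 → acc = 0x6B
Checksum = 0x6B.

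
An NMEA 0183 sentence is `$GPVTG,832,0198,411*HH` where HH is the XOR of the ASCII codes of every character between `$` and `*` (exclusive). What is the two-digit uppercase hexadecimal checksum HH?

XOR the ASCII codes of the payload characters:
  'G' = 0x47 → acc = 0x47
  'P' = 0x50 → acc = 0x17
  'V' = 0x56 → acc = 0x41
  'T' = 0x54 → acc = 0x15
  'G' = 0x47 → acc = 0x52
  ',' = 0x2C → acc = 0x7E
  '8' = 0x38 → acc = 0x46
  '3' = 0x33 → acc = 0x75
  '2' = 0x32 → acc = 0x47
  ',' = 0x2C → acc = 0x6B
  '0' = 0x30 → acc = 0x5B
  '1' = 0x31 → acc = 0x6A
  '9' = 0x39 → acc = 0x53
  '8' = 0x38 → acc = 0x6B
  ',' = 0x2C → acc = 0x47
  '4' = 0x34 → acc = 0x73
  '1' = 0x31 → acc = 0x42
  '1' = 0x31 → acc = 0x73
Checksum = 0x73.

73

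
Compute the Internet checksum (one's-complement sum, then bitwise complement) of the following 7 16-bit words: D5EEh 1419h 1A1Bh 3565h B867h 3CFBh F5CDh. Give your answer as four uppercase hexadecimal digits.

DB46

One's-complement addition (fold any carry out of bit 15 back into bit 0):
  0xD5EE + 0x1419 = 0x0EA07
  0xEA07 + 0x1A1B = 0x10422 → wrap carry → 0x0423
  0x0423 + 0x3565 = 0x03988
  0x3988 + 0xB867 = 0x0F1EF
  0xF1EF + 0x3CFB = 0x12EEA → wrap carry → 0x2EEB
  0x2EEB + 0xF5CD = 0x124B8 → wrap carry → 0x24B9
One's-complement sum = 0x24B9.
Checksum = ~0x24B9 & 0xFFFF = 0xDB46.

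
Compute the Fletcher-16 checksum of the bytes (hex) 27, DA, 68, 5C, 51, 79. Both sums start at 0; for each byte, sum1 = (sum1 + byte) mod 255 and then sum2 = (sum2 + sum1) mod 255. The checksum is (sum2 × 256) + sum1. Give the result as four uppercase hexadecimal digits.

0491

Running sums (mod 255):
  after byte 0 (27): sum1=39, sum2=39
  after byte 1 (DA): sum1=2, sum2=41
  after byte 2 (68): sum1=106, sum2=147
  after byte 3 (5C): sum1=198, sum2=90
  after byte 4 (51): sum1=24, sum2=114
  after byte 5 (79): sum1=145, sum2=4
Checksum = sum2·256 + sum1 = 4·256 + 145 = 1169 = 0x0491.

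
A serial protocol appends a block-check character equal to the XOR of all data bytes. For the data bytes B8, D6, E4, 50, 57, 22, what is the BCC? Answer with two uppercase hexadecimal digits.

AF

XOR the bytes together:
  start with 0xB8
  0xB8 ⊕ 0xD6 = 0x6E
  0x6E ⊕ 0xE4 = 0x8A
  0x8A ⊕ 0x50 = 0xDA
  0xDA ⊕ 0x57 = 0x8D
  0x8D ⊕ 0x22 = 0xAF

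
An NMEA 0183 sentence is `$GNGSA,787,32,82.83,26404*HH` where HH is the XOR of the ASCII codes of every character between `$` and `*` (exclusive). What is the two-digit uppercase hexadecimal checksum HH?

7E

XOR the ASCII codes of the payload characters:
  'G' = 0x47 → acc = 0x47
  'N' = 0x4E → acc = 0x09
  'G' = 0x47 → acc = 0x4E
  'S' = 0x53 → acc = 0x1D
  'A' = 0x41 → acc = 0x5C
  ',' = 0x2C → acc = 0x70
  '7' = 0x37 → acc = 0x47
  '8' = 0x38 → acc = 0x7F
  '7' = 0x37 → acc = 0x48
  ',' = 0x2C → acc = 0x64
  '3' = 0x33 → acc = 0x57
  '2' = 0x32 → acc = 0x65
  ',' = 0x2C → acc = 0x49
  '8' = 0x38 → acc = 0x71
  '2' = 0x32 → acc = 0x43
  '.' = 0x2E → acc = 0x6D
  '8' = 0x38 → acc = 0x55
  '3' = 0x33 → acc = 0x66
  ',' = 0x2C → acc = 0x4A
  '2' = 0x32 → acc = 0x78
  '6' = 0x36 → acc = 0x4E
  '4' = 0x34 → acc = 0x7A
  '0' = 0x30 → acc = 0x4A
  '4' = 0x34 → acc = 0x7E
Checksum = 0x7E.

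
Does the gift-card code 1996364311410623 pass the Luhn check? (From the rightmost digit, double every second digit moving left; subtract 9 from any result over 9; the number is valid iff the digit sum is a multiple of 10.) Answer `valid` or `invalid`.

invalid

From the right, keep odd positions and double even positions (subtract 9 from any doubled value over 9):
  doubled (positions 2,4,...): 4 0 8 2 8 6 9 2 → sum 39
  kept (positions 1,3,...): 3 6 1 1 3 6 6 9 → sum 35
Total = 74.
74 mod 10 = 4, so the number is invalid.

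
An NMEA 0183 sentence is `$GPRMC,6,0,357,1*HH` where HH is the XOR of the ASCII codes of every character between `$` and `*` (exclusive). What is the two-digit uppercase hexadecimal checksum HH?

4D

XOR the ASCII codes of the payload characters:
  'G' = 0x47 → acc = 0x47
  'P' = 0x50 → acc = 0x17
  'R' = 0x52 → acc = 0x45
  'M' = 0x4D → acc = 0x08
  'C' = 0x43 → acc = 0x4B
  ',' = 0x2C → acc = 0x67
  '6' = 0x36 → acc = 0x51
  ',' = 0x2C → acc = 0x7D
  '0' = 0x30 → acc = 0x4D
  ',' = 0x2C → acc = 0x61
  '3' = 0x33 → acc = 0x52
  '5' = 0x35 → acc = 0x67
  '7' = 0x37 → acc = 0x50
  ',' = 0x2C → acc = 0x7C
  '1' = 0x31 → acc = 0x4D
Checksum = 0x4D.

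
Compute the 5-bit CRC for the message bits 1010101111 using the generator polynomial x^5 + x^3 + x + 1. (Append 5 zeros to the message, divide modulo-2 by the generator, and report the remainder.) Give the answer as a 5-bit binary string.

01000

Append 5 zeros: 101010111100000. Divide by 101011 (XOR where the leading bit is 1):
  pos 0: 101010 XOR 101011 = 000001
  pos 5: 111110 XOR 101011 = 010101
  pos 6: 101010 XOR 101011 = 000001
Remainder (last 5 bits) = 01000. This is the CRC / FCS.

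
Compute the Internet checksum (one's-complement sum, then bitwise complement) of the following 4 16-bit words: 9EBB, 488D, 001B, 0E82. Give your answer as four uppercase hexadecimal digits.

One's-complement addition (fold any carry out of bit 15 back into bit 0):
  0x9EBB + 0x488D = 0x0E748
  0xE748 + 0x001B = 0x0E763
  0xE763 + 0x0E82 = 0x0F5E5
One's-complement sum = 0xF5E5.
Checksum = ~0xF5E5 & 0xFFFF = 0x0A1A.

0A1A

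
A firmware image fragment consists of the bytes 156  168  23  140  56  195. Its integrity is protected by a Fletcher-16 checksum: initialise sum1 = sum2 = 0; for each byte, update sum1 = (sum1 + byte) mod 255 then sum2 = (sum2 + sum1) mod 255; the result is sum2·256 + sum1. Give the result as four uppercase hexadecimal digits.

Running sums (mod 255):
  after byte 0 (156): sum1=156, sum2=156
  after byte 1 (168): sum1=69, sum2=225
  after byte 2 (23): sum1=92, sum2=62
  after byte 3 (140): sum1=232, sum2=39
  after byte 4 (56): sum1=33, sum2=72
  after byte 5 (195): sum1=228, sum2=45
Checksum = sum2·256 + sum1 = 45·256 + 228 = 11748 = 0x2DE4.

2DE4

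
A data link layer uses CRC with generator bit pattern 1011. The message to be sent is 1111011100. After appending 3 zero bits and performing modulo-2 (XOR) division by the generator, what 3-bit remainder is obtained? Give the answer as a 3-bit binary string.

Append 3 zeros: 1111011100000. Divide by 1011 (XOR where the leading bit is 1):
  pos 0: 1111 XOR 1011 = 0100
  pos 1: 1000 XOR 1011 = 0011
  pos 3: 1111 XOR 1011 = 0100
  pos 4: 1001 XOR 1011 = 0010
  pos 6: 1000 XOR 1011 = 0011
  pos 8: 1100 XOR 1011 = 0111
  pos 9: 1110 XOR 1011 = 0101
Remainder (last 3 bits) = 101. This is the CRC / FCS.

101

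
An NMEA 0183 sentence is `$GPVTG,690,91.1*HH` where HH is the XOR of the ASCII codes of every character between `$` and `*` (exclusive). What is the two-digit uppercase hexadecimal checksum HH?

7A

XOR the ASCII codes of the payload characters:
  'G' = 0x47 → acc = 0x47
  'P' = 0x50 → acc = 0x17
  'V' = 0x56 → acc = 0x41
  'T' = 0x54 → acc = 0x15
  'G' = 0x47 → acc = 0x52
  ',' = 0x2C → acc = 0x7E
  '6' = 0x36 → acc = 0x48
  '9' = 0x39 → acc = 0x71
  '0' = 0x30 → acc = 0x41
  ',' = 0x2C → acc = 0x6D
  '9' = 0x39 → acc = 0x54
  '1' = 0x31 → acc = 0x65
  '.' = 0x2E → acc = 0x4B
  '1' = 0x31 → acc = 0x7A
Checksum = 0x7A.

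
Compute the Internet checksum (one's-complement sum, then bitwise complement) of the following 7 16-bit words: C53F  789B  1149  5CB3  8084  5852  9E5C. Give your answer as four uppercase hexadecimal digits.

One's-complement addition (fold any carry out of bit 15 back into bit 0):
  0xC53F + 0x789B = 0x13DDA → wrap carry → 0x3DDB
  0x3DDB + 0x1149 = 0x04F24
  0x4F24 + 0x5CB3 = 0x0ABD7
  0xABD7 + 0x8084 = 0x12C5B → wrap carry → 0x2C5C
  0x2C5C + 0x5852 = 0x084AE
  0x84AE + 0x9E5C = 0x1230A → wrap carry → 0x230B
One's-complement sum = 0x230B.
Checksum = ~0x230B & 0xFFFF = 0xDCF4.

DCF4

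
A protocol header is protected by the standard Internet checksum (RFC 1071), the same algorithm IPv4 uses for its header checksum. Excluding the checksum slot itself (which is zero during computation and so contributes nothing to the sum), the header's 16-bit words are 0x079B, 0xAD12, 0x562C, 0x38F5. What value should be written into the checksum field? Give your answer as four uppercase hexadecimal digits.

One's-complement addition (fold any carry out of bit 15 back into bit 0):
  0x079B + 0xAD12 = 0x0B4AD
  0xB4AD + 0x562C = 0x10AD9 → wrap carry → 0x0ADA
  0x0ADA + 0x38F5 = 0x043CF
One's-complement sum = 0x43CF.
Checksum = ~0x43CF & 0xFFFF = 0xBC30.

BC30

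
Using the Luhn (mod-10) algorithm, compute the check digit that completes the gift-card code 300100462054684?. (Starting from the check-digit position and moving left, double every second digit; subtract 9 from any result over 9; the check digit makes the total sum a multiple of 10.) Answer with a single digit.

Partial digits right→left: 4 8 6 4 5 0 2 6 4 0 0 1 0 0 3
Double every second digit counting from the check-digit position (so the 1st, 3rd, 5th, ... of the partial from the right).
  doubled (with −9 where >9): 8 3 1 4 8 0 0 6 → sum 30
  kept as-is: 8 4 0 6 0 1 0 → sum 19
Total = 30 + 19 = 49.
Check digit = (10 − (49 mod 10)) mod 10 = 1.

1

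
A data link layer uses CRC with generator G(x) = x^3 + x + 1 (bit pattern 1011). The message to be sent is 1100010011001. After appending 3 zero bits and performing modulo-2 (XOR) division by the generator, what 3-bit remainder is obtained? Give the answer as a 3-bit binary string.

Append 3 zeros: 1100010011001000. Divide by 1011 (XOR where the leading bit is 1):
  pos 0: 1100 XOR 1011 = 0111
  pos 1: 1110 XOR 1011 = 0101
  pos 2: 1011 XOR 1011 = 0000
  pos 8: 1100 XOR 1011 = 0111
  pos 9: 1111 XOR 1011 = 0100
  pos 10: 1000 XOR 1011 = 0011
  pos 12: 1100 XOR 1011 = 0111
Remainder (last 3 bits) = 111. This is the CRC / FCS.

111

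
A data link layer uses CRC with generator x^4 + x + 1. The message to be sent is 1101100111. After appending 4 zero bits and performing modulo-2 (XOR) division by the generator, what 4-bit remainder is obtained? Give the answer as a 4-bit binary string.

Append 4 zeros: 11011001110000. Divide by 10011 (XOR where the leading bit is 1):
  pos 0: 11011 XOR 10011 = 01000
  pos 1: 10000 XOR 10011 = 00011
  pos 4: 11011 XOR 10011 = 01000
  pos 5: 10001 XOR 10011 = 00010
  pos 8: 10000 XOR 10011 = 00011
Remainder (last 4 bits) = 0110. This is the CRC / FCS.

0110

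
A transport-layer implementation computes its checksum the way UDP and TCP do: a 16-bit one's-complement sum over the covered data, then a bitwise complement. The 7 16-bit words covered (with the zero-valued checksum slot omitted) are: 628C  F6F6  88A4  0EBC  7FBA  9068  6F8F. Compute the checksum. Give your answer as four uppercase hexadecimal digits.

8F69

One's-complement addition (fold any carry out of bit 15 back into bit 0):
  0x628C + 0xF6F6 = 0x15982 → wrap carry → 0x5983
  0x5983 + 0x88A4 = 0x0E227
  0xE227 + 0x0EBC = 0x0F0E3
  0xF0E3 + 0x7FBA = 0x1709D → wrap carry → 0x709E
  0x709E + 0x9068 = 0x10106 → wrap carry → 0x0107
  0x0107 + 0x6F8F = 0x07096
One's-complement sum = 0x7096.
Checksum = ~0x7096 & 0xFFFF = 0x8F69.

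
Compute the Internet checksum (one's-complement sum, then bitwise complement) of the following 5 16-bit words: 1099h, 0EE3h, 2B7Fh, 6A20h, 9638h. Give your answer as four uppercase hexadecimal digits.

B4AB

One's-complement addition (fold any carry out of bit 15 back into bit 0):
  0x1099 + 0x0EE3 = 0x01F7C
  0x1F7C + 0x2B7F = 0x04AFB
  0x4AFB + 0x6A20 = 0x0B51B
  0xB51B + 0x9638 = 0x14B53 → wrap carry → 0x4B54
One's-complement sum = 0x4B54.
Checksum = ~0x4B54 & 0xFFFF = 0xB4AB.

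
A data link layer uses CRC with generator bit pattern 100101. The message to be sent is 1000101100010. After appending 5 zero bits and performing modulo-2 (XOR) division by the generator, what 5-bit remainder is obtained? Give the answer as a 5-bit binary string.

10011

Append 5 zeros: 100010110001000000. Divide by 100101 (XOR where the leading bit is 1):
  pos 0: 100010 XOR 100101 = 000111
  pos 3: 111110 XOR 100101 = 011011
  pos 4: 110110 XOR 100101 = 010011
  pos 5: 100110 XOR 100101 = 000011
  pos 9: 111000 XOR 100101 = 011101
  pos 10: 111010 XOR 100101 = 011111
  pos 11: 111110 XOR 100101 = 011011
  pos 12: 110110 XOR 100101 = 010011
Remainder (last 5 bits) = 10011. This is the CRC / FCS.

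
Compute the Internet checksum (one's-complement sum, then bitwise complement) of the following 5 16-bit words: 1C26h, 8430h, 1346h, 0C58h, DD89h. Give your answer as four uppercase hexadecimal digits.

One's-complement addition (fold any carry out of bit 15 back into bit 0):
  0x1C26 + 0x8430 = 0x0A056
  0xA056 + 0x1346 = 0x0B39C
  0xB39C + 0x0C58 = 0x0BFF4
  0xBFF4 + 0xDD89 = 0x19D7D → wrap carry → 0x9D7E
One's-complement sum = 0x9D7E.
Checksum = ~0x9D7E & 0xFFFF = 0x6281.

6281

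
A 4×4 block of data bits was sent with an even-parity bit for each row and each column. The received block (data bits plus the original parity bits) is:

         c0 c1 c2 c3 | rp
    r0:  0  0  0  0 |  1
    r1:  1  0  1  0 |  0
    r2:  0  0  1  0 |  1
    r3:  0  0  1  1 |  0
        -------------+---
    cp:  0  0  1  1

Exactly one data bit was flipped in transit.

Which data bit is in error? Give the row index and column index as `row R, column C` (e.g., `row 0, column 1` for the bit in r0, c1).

Recompute each row's even parity and compare to rp:
  r0: data parity 0, sent rp 1 → mismatch
  r1: data parity 0, sent rp 0 → ok
  r2: data parity 1, sent rp 1 → ok
  r3: data parity 0, sent rp 0 → ok
Recompute each column's even parity and compare to cp:
  c0: data parity 1, sent cp 0 → mismatch
  c1: data parity 0, sent cp 0 → ok
  c2: data parity 1, sent cp 1 → ok
  c3: data parity 1, sent cp 1 → ok
Exactly one row (r0) and one column (c0) fail → the flipped bit is at their intersection.

row 0, column 0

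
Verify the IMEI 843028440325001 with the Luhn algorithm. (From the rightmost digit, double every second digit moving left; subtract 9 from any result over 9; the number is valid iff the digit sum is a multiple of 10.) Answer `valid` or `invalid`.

valid

From the right, keep odd positions and double even positions (subtract 9 from any doubled value over 9):
  doubled (positions 2,4,...): 0 1 6 8 7 0 8 → sum 30
  kept (positions 1,3,...): 1 0 2 0 4 2 3 8 → sum 20
Total = 50.
50 mod 10 = 0, so the number is valid.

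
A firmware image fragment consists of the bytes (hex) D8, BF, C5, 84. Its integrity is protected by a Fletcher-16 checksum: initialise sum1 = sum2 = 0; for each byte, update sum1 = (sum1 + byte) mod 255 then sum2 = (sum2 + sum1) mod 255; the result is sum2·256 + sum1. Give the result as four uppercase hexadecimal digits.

Running sums (mod 255):
  after byte 0 (D8): sum1=216, sum2=216
  after byte 1 (BF): sum1=152, sum2=113
  after byte 2 (C5): sum1=94, sum2=207
  after byte 3 (84): sum1=226, sum2=178
Checksum = sum2·256 + sum1 = 178·256 + 226 = 45794 = 0xB2E2.

B2E2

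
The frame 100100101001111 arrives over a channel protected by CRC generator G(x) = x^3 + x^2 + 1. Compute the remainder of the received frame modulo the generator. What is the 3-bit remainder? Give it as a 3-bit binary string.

Modulo-2 division of 100100101001111 by 1101:
  pos 0: 1001 XOR 1101 = 0100
  pos 1: 1000 XOR 1101 = 0101
  pos 2: 1010 XOR 1101 = 0111
  pos 3: 1111 XOR 1101 = 0010
  pos 5: 1001 XOR 1101 = 0100
  pos 6: 1000 XOR 1101 = 0101
  pos 7: 1010 XOR 1101 = 0111
  pos 8: 1111 XOR 1101 = 0010
  pos 10: 1011 XOR 1101 = 0110
  pos 11: 1101 XOR 1101 = 0000
Remainder = 000 (zero — the frame passes the CRC check).

000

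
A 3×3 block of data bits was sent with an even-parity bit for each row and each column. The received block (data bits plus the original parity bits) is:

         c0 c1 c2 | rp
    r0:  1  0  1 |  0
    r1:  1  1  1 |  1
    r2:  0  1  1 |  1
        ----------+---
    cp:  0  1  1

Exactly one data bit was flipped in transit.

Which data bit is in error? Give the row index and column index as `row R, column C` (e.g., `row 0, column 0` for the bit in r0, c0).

Recompute each row's even parity and compare to rp:
  r0: data parity 0, sent rp 0 → ok
  r1: data parity 1, sent rp 1 → ok
  r2: data parity 0, sent rp 1 → mismatch
Recompute each column's even parity and compare to cp:
  c0: data parity 0, sent cp 0 → ok
  c1: data parity 0, sent cp 1 → mismatch
  c2: data parity 1, sent cp 1 → ok
Exactly one row (r2) and one column (c1) fail → the flipped bit is at their intersection.

row 2, column 1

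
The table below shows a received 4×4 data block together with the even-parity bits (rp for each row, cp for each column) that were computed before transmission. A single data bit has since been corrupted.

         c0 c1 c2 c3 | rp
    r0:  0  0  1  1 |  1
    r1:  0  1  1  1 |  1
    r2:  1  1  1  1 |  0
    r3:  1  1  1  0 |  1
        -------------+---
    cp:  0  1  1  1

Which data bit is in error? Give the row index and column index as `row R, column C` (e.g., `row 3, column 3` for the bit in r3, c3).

Recompute each row's even parity and compare to rp:
  r0: data parity 0, sent rp 1 → mismatch
  r1: data parity 1, sent rp 1 → ok
  r2: data parity 0, sent rp 0 → ok
  r3: data parity 1, sent rp 1 → ok
Recompute each column's even parity and compare to cp:
  c0: data parity 0, sent cp 0 → ok
  c1: data parity 1, sent cp 1 → ok
  c2: data parity 0, sent cp 1 → mismatch
  c3: data parity 1, sent cp 1 → ok
Exactly one row (r0) and one column (c2) fail → the flipped bit is at their intersection.

row 0, column 2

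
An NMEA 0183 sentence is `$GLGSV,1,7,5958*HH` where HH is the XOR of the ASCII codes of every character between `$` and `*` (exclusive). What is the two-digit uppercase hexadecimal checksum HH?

XOR the ASCII codes of the payload characters:
  'G' = 0x47 → acc = 0x47
  'L' = 0x4C → acc = 0x0B
  'G' = 0x47 → acc = 0x4C
  'S' = 0x53 → acc = 0x1F
  'V' = 0x56 → acc = 0x49
  ',' = 0x2C → acc = 0x65
  '1' = 0x31 → acc = 0x54
  ',' = 0x2C → acc = 0x78
  '7' = 0x37 → acc = 0x4F
  ',' = 0x2C → acc = 0x63
  '5' = 0x35 → acc = 0x56
  '9' = 0x39 → acc = 0x6F
  '5' = 0x35 → acc = 0x5A
  '8' = 0x38 → acc = 0x62
Checksum = 0x62.

62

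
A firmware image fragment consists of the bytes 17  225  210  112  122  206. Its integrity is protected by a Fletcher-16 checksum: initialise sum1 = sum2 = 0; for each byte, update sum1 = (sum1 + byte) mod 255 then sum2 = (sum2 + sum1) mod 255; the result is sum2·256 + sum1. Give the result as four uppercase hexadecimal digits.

Running sums (mod 255):
  after byte 0 (17): sum1=17, sum2=17
  after byte 1 (225): sum1=242, sum2=4
  after byte 2 (210): sum1=197, sum2=201
  after byte 3 (112): sum1=54, sum2=0
  after byte 4 (122): sum1=176, sum2=176
  after byte 5 (206): sum1=127, sum2=48
Checksum = sum2·256 + sum1 = 48·256 + 127 = 12415 = 0x307F.

307F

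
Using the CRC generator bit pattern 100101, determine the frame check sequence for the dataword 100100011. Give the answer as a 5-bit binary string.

Append 5 zeros: 10010001100000. Divide by 100101 (XOR where the leading bit is 1):
  pos 0: 100100 XOR 100101 = 000001
  pos 5: 101100 XOR 100101 = 001001
  pos 7: 100100 XOR 100101 = 000001
Remainder (last 5 bits) = 00010. This is the CRC / FCS.

00010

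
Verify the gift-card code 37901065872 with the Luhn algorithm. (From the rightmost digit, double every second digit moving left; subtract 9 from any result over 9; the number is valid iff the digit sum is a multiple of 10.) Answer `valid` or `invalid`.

From the right, keep odd positions and double even positions (subtract 9 from any doubled value over 9):
  doubled (positions 2,4,...): 5 1 0 0 5 → sum 11
  kept (positions 1,3,...): 2 8 6 1 9 3 → sum 29
Total = 40.
40 mod 10 = 0, so the number is valid.

valid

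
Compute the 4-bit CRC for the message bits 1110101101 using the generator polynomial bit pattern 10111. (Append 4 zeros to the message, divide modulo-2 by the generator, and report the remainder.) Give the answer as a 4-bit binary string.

Append 4 zeros: 11101011010000. Divide by 10111 (XOR where the leading bit is 1):
  pos 0: 11101 XOR 10111 = 01010
  pos 1: 10100 XOR 10111 = 00011
  pos 4: 11110 XOR 10111 = 01001
  pos 5: 10011 XOR 10111 = 00100
  pos 7: 10000 XOR 10111 = 00111
  pos 9: 11100 XOR 10111 = 01011
Remainder (last 4 bits) = 1011. This is the CRC / FCS.

1011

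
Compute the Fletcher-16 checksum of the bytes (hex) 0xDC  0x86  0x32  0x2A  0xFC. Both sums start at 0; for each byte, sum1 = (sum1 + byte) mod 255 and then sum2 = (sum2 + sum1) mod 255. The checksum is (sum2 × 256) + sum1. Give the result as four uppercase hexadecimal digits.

Running sums (mod 255):
  after byte 0 (0xDC): sum1=220, sum2=220
  after byte 1 (0x86): sum1=99, sum2=64
  after byte 2 (0x32): sum1=149, sum2=213
  after byte 3 (0x2A): sum1=191, sum2=149
  after byte 4 (0xFC): sum1=188, sum2=82
Checksum = sum2·256 + sum1 = 82·256 + 188 = 21180 = 0x52BC.

52BC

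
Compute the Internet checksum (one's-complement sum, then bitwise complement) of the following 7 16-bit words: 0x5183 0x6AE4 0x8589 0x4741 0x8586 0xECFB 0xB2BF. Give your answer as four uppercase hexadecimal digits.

518B

One's-complement addition (fold any carry out of bit 15 back into bit 0):
  0x5183 + 0x6AE4 = 0x0BC67
  0xBC67 + 0x8589 = 0x141F0 → wrap carry → 0x41F1
  0x41F1 + 0x4741 = 0x08932
  0x8932 + 0x8586 = 0x10EB8 → wrap carry → 0x0EB9
  0x0EB9 + 0xECFB = 0x0FBB4
  0xFBB4 + 0xB2BF = 0x1AE73 → wrap carry → 0xAE74
One's-complement sum = 0xAE74.
Checksum = ~0xAE74 & 0xFFFF = 0x518B.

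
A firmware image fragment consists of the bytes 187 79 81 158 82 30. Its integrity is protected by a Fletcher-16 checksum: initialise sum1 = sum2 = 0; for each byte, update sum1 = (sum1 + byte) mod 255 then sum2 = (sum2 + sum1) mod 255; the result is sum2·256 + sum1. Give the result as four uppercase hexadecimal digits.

D66B

Running sums (mod 255):
  after byte 0 (187): sum1=187, sum2=187
  after byte 1 (79): sum1=11, sum2=198
  after byte 2 (81): sum1=92, sum2=35
  after byte 3 (158): sum1=250, sum2=30
  after byte 4 (82): sum1=77, sum2=107
  after byte 5 (30): sum1=107, sum2=214
Checksum = sum2·256 + sum1 = 214·256 + 107 = 54891 = 0xD66B.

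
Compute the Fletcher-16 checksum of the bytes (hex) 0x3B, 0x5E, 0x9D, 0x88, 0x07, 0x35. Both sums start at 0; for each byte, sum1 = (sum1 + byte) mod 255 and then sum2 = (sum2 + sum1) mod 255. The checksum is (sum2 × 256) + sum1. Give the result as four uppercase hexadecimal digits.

Running sums (mod 255):
  after byte 0 (0x3B): sum1=59, sum2=59
  after byte 1 (0x5E): sum1=153, sum2=212
  after byte 2 (0x9D): sum1=55, sum2=12
  after byte 3 (0x88): sum1=191, sum2=203
  after byte 4 (0x07): sum1=198, sum2=146
  after byte 5 (0x35): sum1=251, sum2=142
Checksum = sum2·256 + sum1 = 142·256 + 251 = 36603 = 0x8EFB.

8EFB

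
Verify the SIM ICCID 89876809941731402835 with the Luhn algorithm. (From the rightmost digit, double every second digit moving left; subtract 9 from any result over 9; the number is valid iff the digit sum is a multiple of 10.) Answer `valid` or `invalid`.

valid

From the right, keep odd positions and double even positions (subtract 9 from any doubled value over 9):
  doubled (positions 2,4,...): 6 4 8 6 2 9 0 3 7 7 → sum 52
  kept (positions 1,3,...): 5 8 0 1 7 4 9 8 7 9 → sum 58
Total = 110.
110 mod 10 = 0, so the number is valid.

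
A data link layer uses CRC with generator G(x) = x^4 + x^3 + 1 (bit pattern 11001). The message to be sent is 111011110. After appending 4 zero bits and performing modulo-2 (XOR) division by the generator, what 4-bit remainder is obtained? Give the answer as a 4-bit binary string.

1001

Append 4 zeros: 1110111100000. Divide by 11001 (XOR where the leading bit is 1):
  pos 0: 11101 XOR 11001 = 00100
  pos 2: 10011 XOR 11001 = 01010
  pos 3: 10101 XOR 11001 = 01100
  pos 4: 11000 XOR 11001 = 00001
  pos 8: 10000 XOR 11001 = 01001
Remainder (last 4 bits) = 1001. This is the CRC / FCS.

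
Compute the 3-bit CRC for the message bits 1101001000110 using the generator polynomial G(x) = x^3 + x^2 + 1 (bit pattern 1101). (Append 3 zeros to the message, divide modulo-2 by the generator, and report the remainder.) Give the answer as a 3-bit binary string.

Append 3 zeros: 1101001000110000. Divide by 1101 (XOR where the leading bit is 1):
  pos 0: 1101 XOR 1101 = 0000
  pos 6: 1000 XOR 1101 = 0101
  pos 7: 1011 XOR 1101 = 0110
  pos 8: 1101 XOR 1101 = 0000
Remainder (last 3 bits) = 000. This is the CRC / FCS.

000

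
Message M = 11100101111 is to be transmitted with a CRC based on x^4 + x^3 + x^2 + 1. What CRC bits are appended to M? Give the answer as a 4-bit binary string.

Append 4 zeros: 111001011110000. Divide by 11101 (XOR where the leading bit is 1):
  pos 0: 11100 XOR 11101 = 00001
  pos 4: 11011 XOR 11101 = 00110
  pos 6: 11011 XOR 11101 = 00110
  pos 8: 11000 XOR 11101 = 00101
  pos 10: 10100 XOR 11101 = 01001
Remainder (last 4 bits) = 1001. This is the CRC / FCS.

1001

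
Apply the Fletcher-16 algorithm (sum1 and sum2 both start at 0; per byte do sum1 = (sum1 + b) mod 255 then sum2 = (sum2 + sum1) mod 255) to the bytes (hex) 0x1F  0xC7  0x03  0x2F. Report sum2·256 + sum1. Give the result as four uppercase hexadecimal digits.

Running sums (mod 255):
  after byte 0 (0x1F): sum1=31, sum2=31
  after byte 1 (0xC7): sum1=230, sum2=6
  after byte 2 (0x03): sum1=233, sum2=239
  after byte 3 (0x2F): sum1=25, sum2=9
Checksum = sum2·256 + sum1 = 9·256 + 25 = 2329 = 0x0919.

0919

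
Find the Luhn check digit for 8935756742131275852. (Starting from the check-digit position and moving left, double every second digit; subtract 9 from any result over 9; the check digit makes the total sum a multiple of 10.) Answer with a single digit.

8

Partial digits right→left: 2 5 8 5 7 2 1 3 1 2 4 7 6 5 7 5 3 9 8
Double every second digit counting from the check-digit position (so the 1st, 3rd, 5th, ... of the partial from the right).
  doubled (with −9 where >9): 4 7 5 2 2 8 3 5 6 7 → sum 49
  kept as-is: 5 5 2 3 2 7 5 5 9 → sum 43
Total = 49 + 43 = 92.
Check digit = (10 − (92 mod 10)) mod 10 = 8.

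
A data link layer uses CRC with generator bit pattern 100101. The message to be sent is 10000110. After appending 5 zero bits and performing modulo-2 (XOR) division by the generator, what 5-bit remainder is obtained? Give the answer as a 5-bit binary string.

Append 5 zeros: 1000011000000. Divide by 100101 (XOR where the leading bit is 1):
  pos 0: 100001 XOR 100101 = 000100
  pos 3: 100100 XOR 100101 = 000001
Remainder (last 5 bits) = 10000. This is the CRC / FCS.

10000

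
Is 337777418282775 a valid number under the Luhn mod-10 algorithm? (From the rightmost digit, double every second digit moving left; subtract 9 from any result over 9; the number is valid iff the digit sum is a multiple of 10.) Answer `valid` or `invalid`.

From the right, keep odd positions and double even positions (subtract 9 from any doubled value over 9):
  doubled (positions 2,4,...): 5 4 4 2 5 5 6 → sum 31
  kept (positions 1,3,...): 5 7 8 8 4 7 7 3 → sum 49
Total = 80.
80 mod 10 = 0, so the number is valid.

valid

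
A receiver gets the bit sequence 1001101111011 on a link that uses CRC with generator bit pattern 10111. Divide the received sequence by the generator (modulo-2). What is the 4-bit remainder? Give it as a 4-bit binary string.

Modulo-2 division of 1001101111011 by 10111:
  pos 0: 10011 XOR 10111 = 00100
  pos 2: 10001 XOR 10111 = 00110
  pos 4: 11011 XOR 10111 = 01100
  pos 5: 11001 XOR 10111 = 01110
  pos 6: 11100 XOR 10111 = 01011
  pos 7: 10111 XOR 10111 = 00000
Remainder = 0001 (nonzero — an error is detected).

0001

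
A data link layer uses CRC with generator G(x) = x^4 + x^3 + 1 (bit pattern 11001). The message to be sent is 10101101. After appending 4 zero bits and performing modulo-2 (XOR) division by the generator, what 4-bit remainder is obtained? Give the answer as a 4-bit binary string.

Append 4 zeros: 101011010000. Divide by 11001 (XOR where the leading bit is 1):
  pos 0: 10101 XOR 11001 = 01100
  pos 1: 11001 XOR 11001 = 00000
  pos 7: 10000 XOR 11001 = 01001
Remainder (last 4 bits) = 1001. This is the CRC / FCS.

1001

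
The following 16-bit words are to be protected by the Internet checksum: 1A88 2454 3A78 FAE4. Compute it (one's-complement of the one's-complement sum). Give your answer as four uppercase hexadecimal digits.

One's-complement addition (fold any carry out of bit 15 back into bit 0):
  0x1A88 + 0x2454 = 0x03EDC
  0x3EDC + 0x3A78 = 0x07954
  0x7954 + 0xFAE4 = 0x17438 → wrap carry → 0x7439
One's-complement sum = 0x7439.
Checksum = ~0x7439 & 0xFFFF = 0x8BC6.

8BC6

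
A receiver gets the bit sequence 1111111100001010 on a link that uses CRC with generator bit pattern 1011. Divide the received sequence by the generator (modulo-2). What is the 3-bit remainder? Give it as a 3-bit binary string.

Modulo-2 division of 1111111100001010 by 1011:
  pos 0: 1111 XOR 1011 = 0100
  pos 1: 1001 XOR 1011 = 0010
  pos 3: 1011 XOR 1011 = 0000
  pos 7: 1000 XOR 1011 = 0011
  pos 9: 1101 XOR 1011 = 0110
  pos 10: 1100 XOR 1011 = 0111
  pos 11: 1111 XOR 1011 = 0100
  pos 12: 1000 XOR 1011 = 0011
Remainder = 011 (nonzero — an error is detected).

011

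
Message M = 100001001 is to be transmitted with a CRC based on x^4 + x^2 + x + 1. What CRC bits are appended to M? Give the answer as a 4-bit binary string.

1000

Append 4 zeros: 1000010010000. Divide by 10111 (XOR where the leading bit is 1):
  pos 0: 10000 XOR 10111 = 00111
  pos 2: 11110 XOR 10111 = 01001
  pos 3: 10010 XOR 10111 = 00101
  pos 5: 10110 XOR 10111 = 00001
Remainder (last 4 bits) = 1000. This is the CRC / FCS.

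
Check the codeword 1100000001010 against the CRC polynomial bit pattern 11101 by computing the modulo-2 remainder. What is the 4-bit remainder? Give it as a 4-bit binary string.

Modulo-2 division of 1100000001010 by 11101:
  pos 0: 11000 XOR 11101 = 00101
  pos 2: 10100 XOR 11101 = 01001
  pos 3: 10010 XOR 11101 = 01111
  pos 4: 11110 XOR 11101 = 00011
  pos 7: 11101 XOR 11101 = 00000
Remainder = 0000 (zero — the frame passes the CRC check).

0000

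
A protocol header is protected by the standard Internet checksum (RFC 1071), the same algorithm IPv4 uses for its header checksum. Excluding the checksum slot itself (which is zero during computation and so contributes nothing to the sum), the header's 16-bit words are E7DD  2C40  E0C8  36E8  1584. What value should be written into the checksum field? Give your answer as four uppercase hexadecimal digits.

BEAC

One's-complement addition (fold any carry out of bit 15 back into bit 0):
  0xE7DD + 0x2C40 = 0x1141D → wrap carry → 0x141E
  0x141E + 0xE0C8 = 0x0F4E6
  0xF4E6 + 0x36E8 = 0x12BCE → wrap carry → 0x2BCF
  0x2BCF + 0x1584 = 0x04153
One's-complement sum = 0x4153.
Checksum = ~0x4153 & 0xFFFF = 0xBEAC.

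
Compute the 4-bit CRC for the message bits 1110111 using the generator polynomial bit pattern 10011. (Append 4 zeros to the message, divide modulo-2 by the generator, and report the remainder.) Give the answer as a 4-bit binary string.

Append 4 zeros: 11101110000. Divide by 10011 (XOR where the leading bit is 1):
  pos 0: 11101 XOR 10011 = 01110
  pos 1: 11101 XOR 10011 = 01110
  pos 2: 11101 XOR 10011 = 01110
  pos 3: 11100 XOR 10011 = 01111
  pos 4: 11110 XOR 10011 = 01101
  pos 5: 11010 XOR 10011 = 01001
  pos 6: 10010 XOR 10011 = 00001
Remainder (last 4 bits) = 0001. This is the CRC / FCS.

0001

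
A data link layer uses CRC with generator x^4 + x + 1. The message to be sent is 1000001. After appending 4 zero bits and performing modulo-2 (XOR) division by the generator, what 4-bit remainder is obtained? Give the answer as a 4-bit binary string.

0100

Append 4 zeros: 10000010000. Divide by 10011 (XOR where the leading bit is 1):
  pos 0: 10000 XOR 10011 = 00011
  pos 3: 11010 XOR 10011 = 01001
  pos 4: 10010 XOR 10011 = 00001
Remainder (last 4 bits) = 0100. This is the CRC / FCS.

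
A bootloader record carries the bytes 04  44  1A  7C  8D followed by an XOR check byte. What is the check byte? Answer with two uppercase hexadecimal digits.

XOR the bytes together:
  start with 0x04
  0x04 ⊕ 0x44 = 0x40
  0x40 ⊕ 0x1A = 0x5A
  0x5A ⊕ 0x7C = 0x26
  0x26 ⊕ 0x8D = 0xAB

AB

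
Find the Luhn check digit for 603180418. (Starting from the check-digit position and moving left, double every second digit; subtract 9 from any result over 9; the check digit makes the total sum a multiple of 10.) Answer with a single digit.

Partial digits right→left: 8 1 4 0 8 1 3 0 6
Double every second digit counting from the check-digit position (so the 1st, 3rd, 5th, ... of the partial from the right).
  doubled (with −9 where >9): 7 8 7 6 3 → sum 31
  kept as-is: 1 0 1 0 → sum 2
Total = 31 + 2 = 33.
Check digit = (10 − (33 mod 10)) mod 10 = 7.

7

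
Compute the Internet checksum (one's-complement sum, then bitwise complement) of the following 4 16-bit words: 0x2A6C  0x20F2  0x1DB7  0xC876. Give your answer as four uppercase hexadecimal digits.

One's-complement addition (fold any carry out of bit 15 back into bit 0):
  0x2A6C + 0x20F2 = 0x04B5E
  0x4B5E + 0x1DB7 = 0x06915
  0x6915 + 0xC876 = 0x1318B → wrap carry → 0x318C
One's-complement sum = 0x318C.
Checksum = ~0x318C & 0xFFFF = 0xCE73.

CE73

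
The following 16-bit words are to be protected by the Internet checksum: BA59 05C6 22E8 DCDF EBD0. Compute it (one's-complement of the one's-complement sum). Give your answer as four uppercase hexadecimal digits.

5447

One's-complement addition (fold any carry out of bit 15 back into bit 0):
  0xBA59 + 0x05C6 = 0x0C01F
  0xC01F + 0x22E8 = 0x0E307
  0xE307 + 0xDCDF = 0x1BFE6 → wrap carry → 0xBFE7
  0xBFE7 + 0xEBD0 = 0x1ABB7 → wrap carry → 0xABB8
One's-complement sum = 0xABB8.
Checksum = ~0xABB8 & 0xFFFF = 0x5447.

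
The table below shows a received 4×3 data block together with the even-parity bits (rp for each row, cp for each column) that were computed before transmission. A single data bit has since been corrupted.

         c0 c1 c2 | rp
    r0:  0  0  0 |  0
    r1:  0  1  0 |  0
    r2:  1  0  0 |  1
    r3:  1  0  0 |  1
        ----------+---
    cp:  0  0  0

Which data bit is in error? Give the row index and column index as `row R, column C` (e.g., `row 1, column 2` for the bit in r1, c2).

Recompute each row's even parity and compare to rp:
  r0: data parity 0, sent rp 0 → ok
  r1: data parity 1, sent rp 0 → mismatch
  r2: data parity 1, sent rp 1 → ok
  r3: data parity 1, sent rp 1 → ok
Recompute each column's even parity and compare to cp:
  c0: data parity 0, sent cp 0 → ok
  c1: data parity 1, sent cp 0 → mismatch
  c2: data parity 0, sent cp 0 → ok
Exactly one row (r1) and one column (c1) fail → the flipped bit is at their intersection.

row 1, column 1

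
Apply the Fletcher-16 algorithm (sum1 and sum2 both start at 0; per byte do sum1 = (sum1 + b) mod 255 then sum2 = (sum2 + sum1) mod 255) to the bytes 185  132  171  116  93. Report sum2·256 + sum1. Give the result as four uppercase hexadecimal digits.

Running sums (mod 255):
  after byte 0 (185): sum1=185, sum2=185
  after byte 1 (132): sum1=62, sum2=247
  after byte 2 (171): sum1=233, sum2=225
  after byte 3 (116): sum1=94, sum2=64
  after byte 4 (93): sum1=187, sum2=251
Checksum = sum2·256 + sum1 = 251·256 + 187 = 64443 = 0xFBBB.

FBBB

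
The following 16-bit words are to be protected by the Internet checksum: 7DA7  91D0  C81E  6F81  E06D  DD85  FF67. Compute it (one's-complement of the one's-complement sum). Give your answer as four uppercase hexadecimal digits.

One's-complement addition (fold any carry out of bit 15 back into bit 0):
  0x7DA7 + 0x91D0 = 0x10F77 → wrap carry → 0x0F78
  0x0F78 + 0xC81E = 0x0D796
  0xD796 + 0x6F81 = 0x14717 → wrap carry → 0x4718
  0x4718 + 0xE06D = 0x12785 → wrap carry → 0x2786
  0x2786 + 0xDD85 = 0x1050B → wrap carry → 0x050C
  0x050C + 0xFF67 = 0x10473 → wrap carry → 0x0474
One's-complement sum = 0x0474.
Checksum = ~0x0474 & 0xFFFF = 0xFB8B.

FB8B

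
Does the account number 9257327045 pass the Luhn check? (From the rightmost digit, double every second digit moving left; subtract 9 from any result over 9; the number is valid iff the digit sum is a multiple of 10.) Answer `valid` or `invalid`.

From the right, keep odd positions and double even positions (subtract 9 from any doubled value over 9):
  doubled (positions 2,4,...): 8 5 6 1 9 → sum 29
  kept (positions 1,3,...): 5 0 2 7 2 → sum 16
Total = 45.
45 mod 10 = 5, so the number is invalid.

invalid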